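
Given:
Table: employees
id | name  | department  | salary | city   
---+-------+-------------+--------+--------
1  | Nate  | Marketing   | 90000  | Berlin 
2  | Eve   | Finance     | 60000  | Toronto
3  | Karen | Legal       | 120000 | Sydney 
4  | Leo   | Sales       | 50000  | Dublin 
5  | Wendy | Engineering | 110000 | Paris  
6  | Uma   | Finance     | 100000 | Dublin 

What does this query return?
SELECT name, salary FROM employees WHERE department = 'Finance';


Filtering: department = 'Finance'
Matching rows: 2

2 rows:
Eve, 60000
Uma, 100000


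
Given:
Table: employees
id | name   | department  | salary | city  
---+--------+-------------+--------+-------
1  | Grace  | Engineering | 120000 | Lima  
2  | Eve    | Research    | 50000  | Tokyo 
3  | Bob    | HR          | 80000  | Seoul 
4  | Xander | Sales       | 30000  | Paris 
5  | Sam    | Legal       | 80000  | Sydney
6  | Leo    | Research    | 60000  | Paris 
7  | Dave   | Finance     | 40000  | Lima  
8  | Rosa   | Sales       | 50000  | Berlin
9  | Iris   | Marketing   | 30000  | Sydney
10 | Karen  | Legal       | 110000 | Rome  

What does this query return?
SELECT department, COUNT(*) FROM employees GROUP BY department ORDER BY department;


Assigning each row to its department group:
  Grace -> Engineering
  Eve -> Research
  Bob -> HR
  Xander -> Sales
  Sam -> Legal
  Leo -> Research
  Dave -> Finance
  Rosa -> Sales
  Iris -> Marketing
  Karen -> Legal


7 groups:
Engineering, 1
Finance, 1
HR, 1
Legal, 2
Marketing, 1
Research, 2
Sales, 2


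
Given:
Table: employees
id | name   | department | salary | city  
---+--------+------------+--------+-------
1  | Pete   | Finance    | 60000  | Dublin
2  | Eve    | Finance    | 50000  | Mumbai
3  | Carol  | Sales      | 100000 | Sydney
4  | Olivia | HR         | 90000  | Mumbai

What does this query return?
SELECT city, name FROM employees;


Projecting columns: city, name

4 rows:
Dublin, Pete
Mumbai, Eve
Sydney, Carol
Mumbai, Olivia


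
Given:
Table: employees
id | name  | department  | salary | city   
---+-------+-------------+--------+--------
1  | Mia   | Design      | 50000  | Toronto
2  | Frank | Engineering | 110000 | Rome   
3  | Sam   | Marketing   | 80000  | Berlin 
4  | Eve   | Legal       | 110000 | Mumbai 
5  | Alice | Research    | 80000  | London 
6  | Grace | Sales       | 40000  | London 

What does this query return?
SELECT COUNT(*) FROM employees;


COUNT(*) counts all rows

6


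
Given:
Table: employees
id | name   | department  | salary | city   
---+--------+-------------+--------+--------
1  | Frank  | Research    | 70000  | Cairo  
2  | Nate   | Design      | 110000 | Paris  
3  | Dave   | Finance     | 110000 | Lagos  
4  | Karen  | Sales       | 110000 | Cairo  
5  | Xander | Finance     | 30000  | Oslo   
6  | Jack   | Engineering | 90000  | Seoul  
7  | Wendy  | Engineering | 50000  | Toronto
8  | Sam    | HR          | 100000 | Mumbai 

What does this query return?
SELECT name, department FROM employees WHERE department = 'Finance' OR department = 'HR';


Filtering: department = 'Finance' OR 'HR'
Matching: 3 rows

3 rows:
Dave, Finance
Xander, Finance
Sam, HR


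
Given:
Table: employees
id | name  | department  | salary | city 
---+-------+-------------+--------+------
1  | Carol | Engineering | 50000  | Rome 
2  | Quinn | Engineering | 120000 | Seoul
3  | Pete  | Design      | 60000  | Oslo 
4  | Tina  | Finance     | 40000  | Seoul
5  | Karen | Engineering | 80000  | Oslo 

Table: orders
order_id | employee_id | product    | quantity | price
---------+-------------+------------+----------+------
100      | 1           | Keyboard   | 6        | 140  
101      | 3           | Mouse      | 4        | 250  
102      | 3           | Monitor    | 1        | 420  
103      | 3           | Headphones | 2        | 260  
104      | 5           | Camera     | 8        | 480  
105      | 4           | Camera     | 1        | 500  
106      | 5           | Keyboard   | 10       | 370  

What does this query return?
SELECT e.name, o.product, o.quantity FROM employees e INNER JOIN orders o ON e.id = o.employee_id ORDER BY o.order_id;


Joining employees.id = orders.employee_id:
  employee Carol (id=1) -> order Keyboard
  employee Pete (id=3) -> order Mouse
  employee Pete (id=3) -> order Monitor
  employee Pete (id=3) -> order Headphones
  employee Karen (id=5) -> order Camera
  employee Tina (id=4) -> order Camera
  employee Karen (id=5) -> order Keyboard


7 rows:
Carol, Keyboard, 6
Pete, Mouse, 4
Pete, Monitor, 1
Pete, Headphones, 2
Karen, Camera, 8
Tina, Camera, 1
Karen, Keyboard, 10


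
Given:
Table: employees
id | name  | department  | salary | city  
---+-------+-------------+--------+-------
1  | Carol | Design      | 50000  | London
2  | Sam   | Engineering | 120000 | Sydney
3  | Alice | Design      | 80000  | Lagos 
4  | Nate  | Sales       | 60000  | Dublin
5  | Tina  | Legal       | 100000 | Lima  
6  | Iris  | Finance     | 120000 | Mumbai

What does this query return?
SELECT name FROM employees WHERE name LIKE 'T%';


LIKE 'T%' matches names starting with 'T'
Matching: 1

1 rows:
Tina


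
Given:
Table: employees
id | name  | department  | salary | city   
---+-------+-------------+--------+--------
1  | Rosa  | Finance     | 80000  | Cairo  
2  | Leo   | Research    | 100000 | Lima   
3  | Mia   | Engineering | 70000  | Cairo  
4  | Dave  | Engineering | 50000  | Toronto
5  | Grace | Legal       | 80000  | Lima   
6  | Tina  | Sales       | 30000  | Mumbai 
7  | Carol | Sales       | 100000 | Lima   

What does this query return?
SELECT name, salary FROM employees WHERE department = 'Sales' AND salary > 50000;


Filtering: department = 'Sales' AND salary > 50000
Matching: 1 rows

1 rows:
Carol, 100000


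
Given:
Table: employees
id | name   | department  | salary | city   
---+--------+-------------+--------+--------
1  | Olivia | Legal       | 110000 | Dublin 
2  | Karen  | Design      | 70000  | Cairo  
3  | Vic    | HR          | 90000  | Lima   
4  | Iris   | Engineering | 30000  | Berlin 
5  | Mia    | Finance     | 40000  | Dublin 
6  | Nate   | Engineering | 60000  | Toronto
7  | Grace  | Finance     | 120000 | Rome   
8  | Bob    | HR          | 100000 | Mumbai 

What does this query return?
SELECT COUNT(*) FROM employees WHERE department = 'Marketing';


Counting rows where department = 'Marketing'


0


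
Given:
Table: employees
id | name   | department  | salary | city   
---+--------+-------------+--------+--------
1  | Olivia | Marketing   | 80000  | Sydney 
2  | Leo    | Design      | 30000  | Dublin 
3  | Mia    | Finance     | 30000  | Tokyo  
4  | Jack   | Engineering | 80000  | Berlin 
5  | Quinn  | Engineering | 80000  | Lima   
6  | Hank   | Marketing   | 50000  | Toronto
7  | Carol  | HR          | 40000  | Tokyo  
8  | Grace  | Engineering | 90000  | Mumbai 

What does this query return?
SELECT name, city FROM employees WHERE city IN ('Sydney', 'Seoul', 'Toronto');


Filtering: city IN ('Sydney', 'Seoul', 'Toronto')
Matching: 2 rows

2 rows:
Olivia, Sydney
Hank, Toronto


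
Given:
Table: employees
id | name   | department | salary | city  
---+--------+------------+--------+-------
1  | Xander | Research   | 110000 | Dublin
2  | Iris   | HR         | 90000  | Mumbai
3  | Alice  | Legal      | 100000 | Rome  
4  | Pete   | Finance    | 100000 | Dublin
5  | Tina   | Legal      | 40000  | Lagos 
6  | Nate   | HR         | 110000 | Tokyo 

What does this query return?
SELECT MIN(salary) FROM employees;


Salaries: 110000, 90000, 100000, 100000, 40000, 110000
MIN = 40000

40000


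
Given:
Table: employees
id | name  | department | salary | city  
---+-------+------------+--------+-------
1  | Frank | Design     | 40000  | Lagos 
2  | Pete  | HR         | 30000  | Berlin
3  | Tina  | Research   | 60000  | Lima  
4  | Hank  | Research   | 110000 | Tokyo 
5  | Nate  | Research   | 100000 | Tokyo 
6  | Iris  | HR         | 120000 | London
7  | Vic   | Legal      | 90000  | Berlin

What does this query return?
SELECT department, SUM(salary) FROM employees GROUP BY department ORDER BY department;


Summing salary within each department:
  Design: 40000 = 40000
  HR: 30000 + 120000 = 150000
  Legal: 90000 = 90000
  Research: 60000 + 110000 + 100000 = 270000


4 groups:
Design, 40000
HR, 150000
Legal, 90000
Research, 270000


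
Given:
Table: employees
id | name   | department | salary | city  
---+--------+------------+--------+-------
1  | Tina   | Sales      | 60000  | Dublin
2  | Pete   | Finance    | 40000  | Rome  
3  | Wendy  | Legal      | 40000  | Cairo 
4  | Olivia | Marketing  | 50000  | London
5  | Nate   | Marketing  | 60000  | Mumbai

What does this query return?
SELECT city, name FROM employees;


Projecting columns: city, name

5 rows:
Dublin, Tina
Rome, Pete
Cairo, Wendy
London, Olivia
Mumbai, Nate


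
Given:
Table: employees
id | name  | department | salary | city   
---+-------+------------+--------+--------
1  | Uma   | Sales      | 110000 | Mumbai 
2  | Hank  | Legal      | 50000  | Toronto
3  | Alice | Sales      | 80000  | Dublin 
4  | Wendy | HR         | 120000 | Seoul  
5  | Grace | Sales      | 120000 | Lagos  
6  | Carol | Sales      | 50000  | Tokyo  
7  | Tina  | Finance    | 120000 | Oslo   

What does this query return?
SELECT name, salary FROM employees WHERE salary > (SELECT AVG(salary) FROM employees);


Subquery: AVG(salary) = 92857.14
Filtering: salary > 92857.14
  Uma (110000) -> MATCH
  Wendy (120000) -> MATCH
  Grace (120000) -> MATCH
  Tina (120000) -> MATCH


4 rows:
Uma, 110000
Wendy, 120000
Grace, 120000
Tina, 120000


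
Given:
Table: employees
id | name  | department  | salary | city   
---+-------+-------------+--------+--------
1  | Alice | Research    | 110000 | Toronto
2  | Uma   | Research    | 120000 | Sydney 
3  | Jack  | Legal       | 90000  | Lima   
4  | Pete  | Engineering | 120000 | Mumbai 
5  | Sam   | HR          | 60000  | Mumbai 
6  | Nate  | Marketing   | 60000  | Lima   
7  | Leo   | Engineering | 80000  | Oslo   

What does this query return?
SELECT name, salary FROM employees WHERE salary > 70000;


Filtering: salary > 70000
Matching: 5 rows

5 rows:
Alice, 110000
Uma, 120000
Jack, 90000
Pete, 120000
Leo, 80000


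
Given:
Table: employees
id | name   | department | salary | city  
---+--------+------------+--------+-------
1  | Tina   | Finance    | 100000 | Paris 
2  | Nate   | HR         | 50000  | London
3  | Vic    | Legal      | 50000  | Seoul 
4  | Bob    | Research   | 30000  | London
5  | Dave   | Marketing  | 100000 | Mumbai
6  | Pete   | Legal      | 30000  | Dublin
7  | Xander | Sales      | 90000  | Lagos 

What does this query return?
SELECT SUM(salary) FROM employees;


SUM(salary) = 100000 + 50000 + 50000 + 30000 + 100000 + 30000 + 90000 = 450000

450000


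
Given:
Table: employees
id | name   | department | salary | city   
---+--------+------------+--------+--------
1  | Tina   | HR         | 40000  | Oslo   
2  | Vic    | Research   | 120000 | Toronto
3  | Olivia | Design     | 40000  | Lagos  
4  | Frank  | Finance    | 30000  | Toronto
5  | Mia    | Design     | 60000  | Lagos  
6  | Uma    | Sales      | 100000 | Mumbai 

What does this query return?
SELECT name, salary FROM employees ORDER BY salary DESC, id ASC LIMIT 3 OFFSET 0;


Sort by salary DESC (id ASC tiebreak), then skip 0 and take 3
Rows 1 through 3

3 rows:
Vic, 120000
Uma, 100000
Mia, 60000


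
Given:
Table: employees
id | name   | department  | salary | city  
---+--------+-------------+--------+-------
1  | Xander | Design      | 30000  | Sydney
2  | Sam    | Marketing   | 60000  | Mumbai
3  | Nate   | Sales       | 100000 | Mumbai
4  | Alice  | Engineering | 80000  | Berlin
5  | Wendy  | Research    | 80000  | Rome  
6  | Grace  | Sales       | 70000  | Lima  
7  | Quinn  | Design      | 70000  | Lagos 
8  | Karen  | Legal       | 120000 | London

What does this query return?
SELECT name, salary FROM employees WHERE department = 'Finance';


Filtering: department = 'Finance'
Matching rows: 0

Empty result set (0 rows)


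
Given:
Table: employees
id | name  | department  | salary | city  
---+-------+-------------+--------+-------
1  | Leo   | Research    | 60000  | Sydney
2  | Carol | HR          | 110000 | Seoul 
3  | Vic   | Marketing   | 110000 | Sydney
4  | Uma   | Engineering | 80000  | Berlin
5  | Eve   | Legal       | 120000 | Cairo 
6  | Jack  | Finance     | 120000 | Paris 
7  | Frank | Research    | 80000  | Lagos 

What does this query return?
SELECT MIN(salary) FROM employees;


Salaries: 60000, 110000, 110000, 80000, 120000, 120000, 80000
MIN = 60000

60000


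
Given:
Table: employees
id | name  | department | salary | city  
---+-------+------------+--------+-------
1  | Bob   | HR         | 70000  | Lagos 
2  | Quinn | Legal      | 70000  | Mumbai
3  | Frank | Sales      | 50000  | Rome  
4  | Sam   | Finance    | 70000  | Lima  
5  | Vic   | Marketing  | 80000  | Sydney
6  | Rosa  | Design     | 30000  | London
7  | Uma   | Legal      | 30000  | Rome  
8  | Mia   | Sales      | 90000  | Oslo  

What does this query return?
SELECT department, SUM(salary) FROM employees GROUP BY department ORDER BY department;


Summing salary within each department:
  Design: 30000 = 30000
  Finance: 70000 = 70000
  HR: 70000 = 70000
  Legal: 70000 + 30000 = 100000
  Marketing: 80000 = 80000
  Sales: 50000 + 90000 = 140000


6 groups:
Design, 30000
Finance, 70000
HR, 70000
Legal, 100000
Marketing, 80000
Sales, 140000


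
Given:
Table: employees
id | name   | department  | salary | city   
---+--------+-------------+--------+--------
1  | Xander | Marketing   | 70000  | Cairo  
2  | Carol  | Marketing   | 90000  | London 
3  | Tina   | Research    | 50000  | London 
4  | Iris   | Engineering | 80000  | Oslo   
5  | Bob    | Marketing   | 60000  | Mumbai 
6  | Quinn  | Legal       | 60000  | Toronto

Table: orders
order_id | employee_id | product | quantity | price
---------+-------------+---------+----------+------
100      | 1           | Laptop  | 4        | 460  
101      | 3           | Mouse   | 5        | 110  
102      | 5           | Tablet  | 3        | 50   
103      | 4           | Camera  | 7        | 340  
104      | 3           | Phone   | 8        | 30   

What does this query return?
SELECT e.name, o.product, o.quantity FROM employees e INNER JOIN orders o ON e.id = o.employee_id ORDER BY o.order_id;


Joining employees.id = orders.employee_id:
  employee Xander (id=1) -> order Laptop
  employee Tina (id=3) -> order Mouse
  employee Bob (id=5) -> order Tablet
  employee Iris (id=4) -> order Camera
  employee Tina (id=3) -> order Phone


5 rows:
Xander, Laptop, 4
Tina, Mouse, 5
Bob, Tablet, 3
Iris, Camera, 7
Tina, Phone, 8


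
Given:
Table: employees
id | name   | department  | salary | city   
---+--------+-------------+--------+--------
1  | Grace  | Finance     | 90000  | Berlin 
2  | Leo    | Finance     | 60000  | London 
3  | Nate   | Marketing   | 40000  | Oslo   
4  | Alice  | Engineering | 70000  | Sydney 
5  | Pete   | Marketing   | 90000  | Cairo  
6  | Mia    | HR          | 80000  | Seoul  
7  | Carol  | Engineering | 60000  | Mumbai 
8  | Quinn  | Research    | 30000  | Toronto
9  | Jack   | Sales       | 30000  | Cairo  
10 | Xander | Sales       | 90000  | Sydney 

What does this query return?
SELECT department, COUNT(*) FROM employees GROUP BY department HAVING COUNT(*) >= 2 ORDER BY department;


Groups with count >= 2:
  Engineering: 2 -> PASS
  Finance: 2 -> PASS
  Marketing: 2 -> PASS
  Sales: 2 -> PASS
  HR: 1 -> filtered out
  Research: 1 -> filtered out


4 groups:
Engineering, 2
Finance, 2
Marketing, 2
Sales, 2


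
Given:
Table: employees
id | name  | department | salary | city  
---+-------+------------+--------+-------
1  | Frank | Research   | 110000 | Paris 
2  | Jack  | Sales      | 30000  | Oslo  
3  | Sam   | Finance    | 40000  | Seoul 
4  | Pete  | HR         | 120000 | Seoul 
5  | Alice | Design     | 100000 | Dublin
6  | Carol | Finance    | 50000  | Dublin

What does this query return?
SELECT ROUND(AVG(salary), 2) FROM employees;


SUM(salary) = 450000
COUNT = 6
ROUND(AVG, 2) = ROUND(450000 / 6, 2) = 75000.0

75000.0


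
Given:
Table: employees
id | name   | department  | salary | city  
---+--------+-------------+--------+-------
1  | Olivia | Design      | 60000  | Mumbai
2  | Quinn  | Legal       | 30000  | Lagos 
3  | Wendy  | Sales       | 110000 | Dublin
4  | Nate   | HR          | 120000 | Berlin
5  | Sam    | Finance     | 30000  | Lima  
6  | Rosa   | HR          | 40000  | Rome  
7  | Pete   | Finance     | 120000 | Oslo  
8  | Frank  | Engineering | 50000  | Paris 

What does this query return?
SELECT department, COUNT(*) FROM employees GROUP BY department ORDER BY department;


Assigning each row to its department group:
  Olivia -> Design
  Quinn -> Legal
  Wendy -> Sales
  Nate -> HR
  Sam -> Finance
  Rosa -> HR
  Pete -> Finance
  Frank -> Engineering


6 groups:
Design, 1
Engineering, 1
Finance, 2
HR, 2
Legal, 1
Sales, 1


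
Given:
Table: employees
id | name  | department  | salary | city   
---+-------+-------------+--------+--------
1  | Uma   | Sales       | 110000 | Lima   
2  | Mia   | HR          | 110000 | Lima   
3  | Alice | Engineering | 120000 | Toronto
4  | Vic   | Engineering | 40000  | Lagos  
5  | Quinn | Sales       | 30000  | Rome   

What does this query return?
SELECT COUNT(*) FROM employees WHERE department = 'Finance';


Counting rows where department = 'Finance'


0


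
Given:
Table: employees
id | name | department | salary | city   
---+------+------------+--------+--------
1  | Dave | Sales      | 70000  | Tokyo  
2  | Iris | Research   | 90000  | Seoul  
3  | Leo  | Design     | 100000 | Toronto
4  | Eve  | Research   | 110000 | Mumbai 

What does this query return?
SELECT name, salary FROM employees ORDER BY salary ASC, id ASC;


Sorting by salary ASC, then id ASC for ties

4 rows:
Dave, 70000
Iris, 90000
Leo, 100000
Eve, 110000


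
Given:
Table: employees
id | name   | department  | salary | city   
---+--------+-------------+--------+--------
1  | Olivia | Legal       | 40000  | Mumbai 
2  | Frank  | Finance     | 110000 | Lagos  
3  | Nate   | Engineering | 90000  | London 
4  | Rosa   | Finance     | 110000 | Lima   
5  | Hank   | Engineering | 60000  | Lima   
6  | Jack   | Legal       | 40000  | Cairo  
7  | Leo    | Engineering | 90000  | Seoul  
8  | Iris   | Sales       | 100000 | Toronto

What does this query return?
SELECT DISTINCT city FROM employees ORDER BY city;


All 'city' values (row order): Mumbai, Lagos, London, Lima, Lima, Cairo, Seoul, Toronto
Removing duplicates leaves 7 unique value(s).

7 values:
Cairo
Lagos
Lima
London
Mumbai
Seoul
Toronto


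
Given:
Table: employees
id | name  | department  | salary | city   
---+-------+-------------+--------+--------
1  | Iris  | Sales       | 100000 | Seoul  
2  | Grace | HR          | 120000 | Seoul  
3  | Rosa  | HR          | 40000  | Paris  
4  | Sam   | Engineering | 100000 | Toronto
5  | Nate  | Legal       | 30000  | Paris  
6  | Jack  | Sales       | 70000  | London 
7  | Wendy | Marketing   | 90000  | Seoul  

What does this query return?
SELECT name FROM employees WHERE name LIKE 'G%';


LIKE 'G%' matches names starting with 'G'
Matching: 1

1 rows:
Grace


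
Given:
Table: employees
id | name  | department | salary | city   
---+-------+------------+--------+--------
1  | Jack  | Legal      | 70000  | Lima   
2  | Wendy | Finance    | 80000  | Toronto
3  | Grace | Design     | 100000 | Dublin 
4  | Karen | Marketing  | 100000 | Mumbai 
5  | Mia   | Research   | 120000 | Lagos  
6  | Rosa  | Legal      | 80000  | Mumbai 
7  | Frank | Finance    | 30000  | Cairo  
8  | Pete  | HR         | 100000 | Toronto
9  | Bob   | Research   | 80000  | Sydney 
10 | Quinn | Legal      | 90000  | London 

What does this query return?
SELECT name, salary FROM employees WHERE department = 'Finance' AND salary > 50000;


Filtering: department = 'Finance' AND salary > 50000
Matching: 1 rows

1 rows:
Wendy, 80000


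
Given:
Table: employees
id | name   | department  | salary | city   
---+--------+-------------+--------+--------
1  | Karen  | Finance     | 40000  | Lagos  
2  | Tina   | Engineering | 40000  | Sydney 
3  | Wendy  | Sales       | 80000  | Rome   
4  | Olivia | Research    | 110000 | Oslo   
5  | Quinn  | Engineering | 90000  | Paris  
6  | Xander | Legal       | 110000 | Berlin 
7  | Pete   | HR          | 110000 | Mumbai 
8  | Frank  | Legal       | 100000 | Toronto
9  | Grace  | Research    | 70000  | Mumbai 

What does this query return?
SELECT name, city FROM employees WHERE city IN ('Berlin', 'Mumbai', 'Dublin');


Filtering: city IN ('Berlin', 'Mumbai', 'Dublin')
Matching: 3 rows

3 rows:
Xander, Berlin
Pete, Mumbai
Grace, Mumbai


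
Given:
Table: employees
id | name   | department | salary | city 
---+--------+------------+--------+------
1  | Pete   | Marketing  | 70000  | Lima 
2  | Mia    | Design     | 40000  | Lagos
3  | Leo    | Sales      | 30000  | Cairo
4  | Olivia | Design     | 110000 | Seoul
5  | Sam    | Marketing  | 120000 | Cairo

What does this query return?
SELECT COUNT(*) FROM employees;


COUNT(*) counts all rows

5


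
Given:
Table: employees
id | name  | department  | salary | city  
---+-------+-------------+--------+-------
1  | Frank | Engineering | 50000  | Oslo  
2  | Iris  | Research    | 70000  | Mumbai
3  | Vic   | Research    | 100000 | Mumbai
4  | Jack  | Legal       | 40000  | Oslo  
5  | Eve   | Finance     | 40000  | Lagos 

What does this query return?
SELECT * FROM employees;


SELECT * returns all 5 rows with all columns

5 rows:
1, Frank, Engineering, 50000, Oslo
2, Iris, Research, 70000, Mumbai
3, Vic, Research, 100000, Mumbai
4, Jack, Legal, 40000, Oslo
5, Eve, Finance, 40000, Lagos


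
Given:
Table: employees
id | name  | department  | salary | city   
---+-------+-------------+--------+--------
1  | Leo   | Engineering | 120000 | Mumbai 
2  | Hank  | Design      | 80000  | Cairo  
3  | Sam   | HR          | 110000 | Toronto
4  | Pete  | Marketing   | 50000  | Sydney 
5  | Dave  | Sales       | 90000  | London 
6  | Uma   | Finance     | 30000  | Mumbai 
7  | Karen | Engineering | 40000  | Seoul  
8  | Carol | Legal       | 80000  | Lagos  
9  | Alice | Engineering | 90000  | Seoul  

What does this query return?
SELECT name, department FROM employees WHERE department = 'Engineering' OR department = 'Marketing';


Filtering: department = 'Engineering' OR 'Marketing'
Matching: 4 rows

4 rows:
Leo, Engineering
Pete, Marketing
Karen, Engineering
Alice, Engineering


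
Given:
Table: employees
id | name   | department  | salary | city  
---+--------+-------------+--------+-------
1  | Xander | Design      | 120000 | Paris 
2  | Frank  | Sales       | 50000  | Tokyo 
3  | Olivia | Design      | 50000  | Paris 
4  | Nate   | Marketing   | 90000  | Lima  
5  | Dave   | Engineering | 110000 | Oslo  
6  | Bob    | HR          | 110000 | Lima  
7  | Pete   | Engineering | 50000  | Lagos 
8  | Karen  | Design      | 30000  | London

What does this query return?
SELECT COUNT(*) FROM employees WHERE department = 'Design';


Counting rows where department = 'Design'
  Xander -> MATCH
  Olivia -> MATCH
  Karen -> MATCH


3


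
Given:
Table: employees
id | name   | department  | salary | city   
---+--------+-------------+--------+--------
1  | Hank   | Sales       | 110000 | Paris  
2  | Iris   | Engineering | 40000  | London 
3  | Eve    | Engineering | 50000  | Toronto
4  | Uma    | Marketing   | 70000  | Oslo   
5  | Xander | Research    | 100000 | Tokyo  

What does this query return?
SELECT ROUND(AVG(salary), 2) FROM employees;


SUM(salary) = 370000
COUNT = 5
ROUND(AVG, 2) = ROUND(370000 / 5, 2) = 74000.0

74000.0


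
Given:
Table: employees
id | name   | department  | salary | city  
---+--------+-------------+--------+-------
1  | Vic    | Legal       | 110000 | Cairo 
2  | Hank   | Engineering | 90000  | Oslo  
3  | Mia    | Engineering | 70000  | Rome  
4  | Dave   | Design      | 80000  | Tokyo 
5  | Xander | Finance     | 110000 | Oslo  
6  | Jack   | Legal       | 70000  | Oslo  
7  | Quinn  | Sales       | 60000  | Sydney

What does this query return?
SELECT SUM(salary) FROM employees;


SUM(salary) = 110000 + 90000 + 70000 + 80000 + 110000 + 70000 + 60000 = 590000

590000


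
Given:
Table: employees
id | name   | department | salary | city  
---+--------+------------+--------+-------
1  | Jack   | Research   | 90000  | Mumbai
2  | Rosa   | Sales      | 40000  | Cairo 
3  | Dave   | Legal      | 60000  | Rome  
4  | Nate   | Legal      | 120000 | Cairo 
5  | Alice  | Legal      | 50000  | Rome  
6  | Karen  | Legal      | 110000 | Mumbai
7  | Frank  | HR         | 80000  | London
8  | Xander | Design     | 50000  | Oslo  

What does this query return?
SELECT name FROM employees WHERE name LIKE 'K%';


LIKE 'K%' matches names starting with 'K'
Matching: 1

1 rows:
Karen


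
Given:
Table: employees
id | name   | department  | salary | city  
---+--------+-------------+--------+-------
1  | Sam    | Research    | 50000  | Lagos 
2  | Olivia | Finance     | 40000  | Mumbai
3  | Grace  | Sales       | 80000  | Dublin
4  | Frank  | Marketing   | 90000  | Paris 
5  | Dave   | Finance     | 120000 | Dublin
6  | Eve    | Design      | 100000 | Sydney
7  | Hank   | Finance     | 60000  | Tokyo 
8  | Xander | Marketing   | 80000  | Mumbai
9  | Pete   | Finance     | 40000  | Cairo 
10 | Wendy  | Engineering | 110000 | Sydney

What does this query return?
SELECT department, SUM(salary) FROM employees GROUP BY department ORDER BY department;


Summing salary within each department:
  Design: 100000 = 100000
  Engineering: 110000 = 110000
  Finance: 40000 + 120000 + 60000 + 40000 = 260000
  Marketing: 90000 + 80000 = 170000
  Research: 50000 = 50000
  Sales: 80000 = 80000


6 groups:
Design, 100000
Engineering, 110000
Finance, 260000
Marketing, 170000
Research, 50000
Sales, 80000


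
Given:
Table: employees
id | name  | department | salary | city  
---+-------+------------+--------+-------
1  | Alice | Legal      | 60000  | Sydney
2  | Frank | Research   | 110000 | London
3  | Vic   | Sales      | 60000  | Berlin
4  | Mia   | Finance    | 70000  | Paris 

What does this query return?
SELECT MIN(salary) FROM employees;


Salaries: 60000, 110000, 60000, 70000
MIN = 60000

60000


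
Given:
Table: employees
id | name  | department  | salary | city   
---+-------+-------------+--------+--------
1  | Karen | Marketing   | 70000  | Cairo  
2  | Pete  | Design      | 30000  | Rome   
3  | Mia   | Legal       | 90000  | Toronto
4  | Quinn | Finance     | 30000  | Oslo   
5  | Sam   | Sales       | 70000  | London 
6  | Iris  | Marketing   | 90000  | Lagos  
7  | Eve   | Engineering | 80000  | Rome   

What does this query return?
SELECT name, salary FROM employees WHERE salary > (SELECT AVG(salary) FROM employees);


Subquery: AVG(salary) = 65714.29
Filtering: salary > 65714.29
  Karen (70000) -> MATCH
  Mia (90000) -> MATCH
  Sam (70000) -> MATCH
  Iris (90000) -> MATCH
  Eve (80000) -> MATCH


5 rows:
Karen, 70000
Mia, 90000
Sam, 70000
Iris, 90000
Eve, 80000


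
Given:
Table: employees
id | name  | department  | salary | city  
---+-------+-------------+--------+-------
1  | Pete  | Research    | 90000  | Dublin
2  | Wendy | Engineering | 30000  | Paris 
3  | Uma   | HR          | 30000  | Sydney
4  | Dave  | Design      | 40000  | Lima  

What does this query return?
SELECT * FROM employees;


SELECT * returns all 4 rows with all columns

4 rows:
1, Pete, Research, 90000, Dublin
2, Wendy, Engineering, 30000, Paris
3, Uma, HR, 30000, Sydney
4, Dave, Design, 40000, Lima


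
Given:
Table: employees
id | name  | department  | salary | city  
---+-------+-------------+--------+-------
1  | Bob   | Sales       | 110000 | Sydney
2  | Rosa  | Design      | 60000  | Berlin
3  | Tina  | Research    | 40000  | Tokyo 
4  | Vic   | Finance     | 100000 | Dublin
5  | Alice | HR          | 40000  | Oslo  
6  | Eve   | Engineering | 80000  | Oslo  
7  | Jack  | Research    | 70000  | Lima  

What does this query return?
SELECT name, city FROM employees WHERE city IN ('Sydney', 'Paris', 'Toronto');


Filtering: city IN ('Sydney', 'Paris', 'Toronto')
Matching: 1 rows

1 rows:
Bob, Sydney


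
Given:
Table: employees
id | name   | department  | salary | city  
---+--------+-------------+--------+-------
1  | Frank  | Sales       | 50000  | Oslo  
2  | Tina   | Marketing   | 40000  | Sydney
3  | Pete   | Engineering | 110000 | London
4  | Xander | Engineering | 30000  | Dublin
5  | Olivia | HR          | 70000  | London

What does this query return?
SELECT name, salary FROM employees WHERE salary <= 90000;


Filtering: salary <= 90000
Matching: 4 rows

4 rows:
Frank, 50000
Tina, 40000
Xander, 30000
Olivia, 70000


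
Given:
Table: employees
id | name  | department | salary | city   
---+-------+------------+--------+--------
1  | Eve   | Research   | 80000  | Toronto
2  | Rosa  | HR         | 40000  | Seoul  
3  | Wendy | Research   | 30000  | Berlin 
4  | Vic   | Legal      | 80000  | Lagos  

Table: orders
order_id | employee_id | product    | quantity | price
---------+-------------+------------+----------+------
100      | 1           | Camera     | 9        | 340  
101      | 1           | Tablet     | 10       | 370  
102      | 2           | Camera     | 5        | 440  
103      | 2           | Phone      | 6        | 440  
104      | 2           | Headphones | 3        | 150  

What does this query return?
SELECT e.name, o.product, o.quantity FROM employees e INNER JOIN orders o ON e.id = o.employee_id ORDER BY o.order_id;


Joining employees.id = orders.employee_id:
  employee Eve (id=1) -> order Camera
  employee Eve (id=1) -> order Tablet
  employee Rosa (id=2) -> order Camera
  employee Rosa (id=2) -> order Phone
  employee Rosa (id=2) -> order Headphones


5 rows:
Eve, Camera, 9
Eve, Tablet, 10
Rosa, Camera, 5
Rosa, Phone, 6
Rosa, Headphones, 3


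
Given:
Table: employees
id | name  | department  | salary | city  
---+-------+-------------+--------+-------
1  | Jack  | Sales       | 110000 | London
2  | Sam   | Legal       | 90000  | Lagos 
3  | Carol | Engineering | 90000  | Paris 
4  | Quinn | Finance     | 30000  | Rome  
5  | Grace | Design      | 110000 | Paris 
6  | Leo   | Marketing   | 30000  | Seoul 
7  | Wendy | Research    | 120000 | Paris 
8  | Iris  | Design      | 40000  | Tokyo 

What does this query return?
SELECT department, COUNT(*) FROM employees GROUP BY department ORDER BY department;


Assigning each row to its department group:
  Jack -> Sales
  Sam -> Legal
  Carol -> Engineering
  Quinn -> Finance
  Grace -> Design
  Leo -> Marketing
  Wendy -> Research
  Iris -> Design


7 groups:
Design, 2
Engineering, 1
Finance, 1
Legal, 1
Marketing, 1
Research, 1
Sales, 1


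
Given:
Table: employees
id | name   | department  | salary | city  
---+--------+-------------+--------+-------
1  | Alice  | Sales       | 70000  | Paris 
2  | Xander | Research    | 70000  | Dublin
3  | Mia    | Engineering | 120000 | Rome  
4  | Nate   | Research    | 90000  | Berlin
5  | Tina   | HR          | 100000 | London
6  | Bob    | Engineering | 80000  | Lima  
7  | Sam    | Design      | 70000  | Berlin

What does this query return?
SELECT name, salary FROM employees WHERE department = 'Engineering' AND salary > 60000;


Filtering: department = 'Engineering' AND salary > 60000
Matching: 2 rows

2 rows:
Mia, 120000
Bob, 80000


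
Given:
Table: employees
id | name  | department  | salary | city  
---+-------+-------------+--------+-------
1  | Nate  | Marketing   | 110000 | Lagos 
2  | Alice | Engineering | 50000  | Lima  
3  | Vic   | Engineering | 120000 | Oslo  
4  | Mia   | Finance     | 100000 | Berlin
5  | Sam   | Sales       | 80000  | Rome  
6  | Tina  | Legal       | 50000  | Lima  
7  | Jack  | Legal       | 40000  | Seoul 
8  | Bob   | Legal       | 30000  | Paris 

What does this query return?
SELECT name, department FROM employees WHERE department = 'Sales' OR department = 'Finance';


Filtering: department = 'Sales' OR 'Finance'
Matching: 2 rows

2 rows:
Mia, Finance
Sam, Sales


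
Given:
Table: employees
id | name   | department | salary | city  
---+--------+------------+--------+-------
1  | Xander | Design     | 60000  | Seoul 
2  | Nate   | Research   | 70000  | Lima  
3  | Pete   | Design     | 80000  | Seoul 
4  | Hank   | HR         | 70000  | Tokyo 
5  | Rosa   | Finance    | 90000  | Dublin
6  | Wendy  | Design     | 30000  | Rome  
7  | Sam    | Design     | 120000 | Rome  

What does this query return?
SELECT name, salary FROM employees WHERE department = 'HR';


Filtering: department = 'HR'
Matching rows: 1

1 rows:
Hank, 70000


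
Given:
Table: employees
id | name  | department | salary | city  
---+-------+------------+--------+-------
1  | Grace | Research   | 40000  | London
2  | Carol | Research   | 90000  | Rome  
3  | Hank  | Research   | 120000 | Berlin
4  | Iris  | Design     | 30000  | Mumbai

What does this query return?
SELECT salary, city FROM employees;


Projecting columns: salary, city

4 rows:
40000, London
90000, Rome
120000, Berlin
30000, Mumbai


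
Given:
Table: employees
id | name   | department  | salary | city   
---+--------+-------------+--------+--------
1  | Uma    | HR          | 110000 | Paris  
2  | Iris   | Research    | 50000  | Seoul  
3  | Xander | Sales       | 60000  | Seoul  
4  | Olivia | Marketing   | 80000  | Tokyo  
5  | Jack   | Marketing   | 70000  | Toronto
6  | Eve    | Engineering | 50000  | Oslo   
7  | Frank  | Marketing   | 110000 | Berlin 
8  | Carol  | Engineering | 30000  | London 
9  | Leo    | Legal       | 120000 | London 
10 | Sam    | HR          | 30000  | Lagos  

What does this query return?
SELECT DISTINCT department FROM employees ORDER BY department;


All 'department' values (row order): HR, Research, Sales, Marketing, Marketing, Engineering, Marketing, Engineering, Legal, HR
Removing duplicates leaves 6 unique value(s).

6 values:
Engineering
HR
Legal
Marketing
Research
Sales


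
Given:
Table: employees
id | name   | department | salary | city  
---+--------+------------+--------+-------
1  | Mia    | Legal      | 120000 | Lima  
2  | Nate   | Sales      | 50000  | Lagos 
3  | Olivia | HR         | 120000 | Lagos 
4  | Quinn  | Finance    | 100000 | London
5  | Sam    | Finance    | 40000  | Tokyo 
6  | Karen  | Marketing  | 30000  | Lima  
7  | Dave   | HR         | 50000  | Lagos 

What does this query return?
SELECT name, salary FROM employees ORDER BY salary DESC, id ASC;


Sorting by salary DESC, then id ASC for ties

7 rows:
Mia, 120000
Olivia, 120000
Quinn, 100000
Nate, 50000
Dave, 50000
Sam, 40000
Karen, 30000


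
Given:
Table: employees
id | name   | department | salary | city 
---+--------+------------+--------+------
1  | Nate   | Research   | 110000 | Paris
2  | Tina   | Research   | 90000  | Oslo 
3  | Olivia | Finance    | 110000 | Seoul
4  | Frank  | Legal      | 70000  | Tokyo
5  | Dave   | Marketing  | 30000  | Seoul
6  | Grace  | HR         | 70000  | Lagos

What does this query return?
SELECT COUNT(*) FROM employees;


COUNT(*) counts all rows

6


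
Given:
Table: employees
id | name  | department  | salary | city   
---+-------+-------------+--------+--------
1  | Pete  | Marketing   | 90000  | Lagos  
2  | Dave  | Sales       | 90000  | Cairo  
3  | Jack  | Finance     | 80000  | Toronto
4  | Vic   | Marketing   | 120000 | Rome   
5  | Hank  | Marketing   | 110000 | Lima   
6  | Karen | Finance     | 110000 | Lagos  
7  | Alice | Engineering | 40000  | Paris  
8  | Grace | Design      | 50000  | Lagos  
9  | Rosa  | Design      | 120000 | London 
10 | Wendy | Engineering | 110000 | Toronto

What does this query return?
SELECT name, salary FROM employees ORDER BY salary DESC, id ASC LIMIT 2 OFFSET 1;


Sort by salary DESC (id ASC tiebreak), then skip 1 and take 2
Rows 2 through 3

2 rows:
Rosa, 120000
Hank, 110000


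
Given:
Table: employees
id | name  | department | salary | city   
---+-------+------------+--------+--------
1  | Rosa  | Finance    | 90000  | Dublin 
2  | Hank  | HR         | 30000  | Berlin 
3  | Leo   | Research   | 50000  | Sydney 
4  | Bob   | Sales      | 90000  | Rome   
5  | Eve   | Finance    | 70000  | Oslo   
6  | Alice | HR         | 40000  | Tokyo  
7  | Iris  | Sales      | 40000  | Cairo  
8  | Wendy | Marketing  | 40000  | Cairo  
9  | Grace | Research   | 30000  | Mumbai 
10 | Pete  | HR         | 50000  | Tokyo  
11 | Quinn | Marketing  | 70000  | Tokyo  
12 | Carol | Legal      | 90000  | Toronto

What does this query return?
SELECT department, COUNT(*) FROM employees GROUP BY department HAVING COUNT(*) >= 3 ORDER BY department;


Groups with count >= 3:
  HR: 3 -> PASS
  Finance: 2 -> filtered out
  Legal: 1 -> filtered out
  Marketing: 2 -> filtered out
  Research: 2 -> filtered out
  Sales: 2 -> filtered out


1 groups:
HR, 3


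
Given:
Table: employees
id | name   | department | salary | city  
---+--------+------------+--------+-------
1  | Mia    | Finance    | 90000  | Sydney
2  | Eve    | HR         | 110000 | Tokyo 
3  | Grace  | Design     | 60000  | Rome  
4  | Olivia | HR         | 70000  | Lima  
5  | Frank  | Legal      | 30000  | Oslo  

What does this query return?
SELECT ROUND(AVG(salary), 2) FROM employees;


SUM(salary) = 360000
COUNT = 5
ROUND(AVG, 2) = ROUND(360000 / 5, 2) = 72000.0

72000.0


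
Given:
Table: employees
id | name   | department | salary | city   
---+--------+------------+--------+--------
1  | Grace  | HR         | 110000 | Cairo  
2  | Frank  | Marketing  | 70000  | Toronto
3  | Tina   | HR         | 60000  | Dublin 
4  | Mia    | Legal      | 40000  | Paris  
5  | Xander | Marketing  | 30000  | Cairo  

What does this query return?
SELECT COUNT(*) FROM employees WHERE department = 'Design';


Counting rows where department = 'Design'


0


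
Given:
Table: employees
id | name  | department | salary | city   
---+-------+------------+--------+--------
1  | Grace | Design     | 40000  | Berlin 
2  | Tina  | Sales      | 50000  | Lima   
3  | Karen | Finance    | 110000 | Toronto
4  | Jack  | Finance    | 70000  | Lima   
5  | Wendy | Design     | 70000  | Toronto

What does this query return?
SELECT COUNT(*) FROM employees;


COUNT(*) counts all rows

5


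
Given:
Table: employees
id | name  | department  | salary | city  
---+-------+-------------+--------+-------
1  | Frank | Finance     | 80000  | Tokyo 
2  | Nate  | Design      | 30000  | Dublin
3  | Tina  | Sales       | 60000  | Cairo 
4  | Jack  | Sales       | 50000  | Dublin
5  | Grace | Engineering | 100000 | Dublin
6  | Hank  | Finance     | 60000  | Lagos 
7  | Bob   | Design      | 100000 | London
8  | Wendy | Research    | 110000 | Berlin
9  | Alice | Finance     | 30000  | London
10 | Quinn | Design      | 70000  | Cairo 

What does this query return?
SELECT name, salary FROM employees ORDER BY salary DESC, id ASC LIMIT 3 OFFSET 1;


Sort by salary DESC (id ASC tiebreak), then skip 1 and take 3
Rows 2 through 4

3 rows:
Grace, 100000
Bob, 100000
Frank, 80000


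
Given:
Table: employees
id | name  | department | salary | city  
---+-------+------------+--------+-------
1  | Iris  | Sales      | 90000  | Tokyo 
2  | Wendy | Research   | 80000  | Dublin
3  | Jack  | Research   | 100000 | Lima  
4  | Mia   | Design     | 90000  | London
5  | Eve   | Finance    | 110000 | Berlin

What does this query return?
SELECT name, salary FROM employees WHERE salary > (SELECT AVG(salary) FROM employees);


Subquery: AVG(salary) = 94000.0
Filtering: salary > 94000.0
  Jack (100000) -> MATCH
  Eve (110000) -> MATCH


2 rows:
Jack, 100000
Eve, 110000


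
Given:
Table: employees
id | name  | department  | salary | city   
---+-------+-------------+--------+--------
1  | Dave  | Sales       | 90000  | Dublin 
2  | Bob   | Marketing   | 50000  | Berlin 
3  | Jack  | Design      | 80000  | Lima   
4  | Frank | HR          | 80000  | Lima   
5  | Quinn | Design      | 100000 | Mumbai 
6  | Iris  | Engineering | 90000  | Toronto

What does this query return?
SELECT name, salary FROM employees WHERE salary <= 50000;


Filtering: salary <= 50000
Matching: 1 rows

1 rows:
Bob, 50000
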